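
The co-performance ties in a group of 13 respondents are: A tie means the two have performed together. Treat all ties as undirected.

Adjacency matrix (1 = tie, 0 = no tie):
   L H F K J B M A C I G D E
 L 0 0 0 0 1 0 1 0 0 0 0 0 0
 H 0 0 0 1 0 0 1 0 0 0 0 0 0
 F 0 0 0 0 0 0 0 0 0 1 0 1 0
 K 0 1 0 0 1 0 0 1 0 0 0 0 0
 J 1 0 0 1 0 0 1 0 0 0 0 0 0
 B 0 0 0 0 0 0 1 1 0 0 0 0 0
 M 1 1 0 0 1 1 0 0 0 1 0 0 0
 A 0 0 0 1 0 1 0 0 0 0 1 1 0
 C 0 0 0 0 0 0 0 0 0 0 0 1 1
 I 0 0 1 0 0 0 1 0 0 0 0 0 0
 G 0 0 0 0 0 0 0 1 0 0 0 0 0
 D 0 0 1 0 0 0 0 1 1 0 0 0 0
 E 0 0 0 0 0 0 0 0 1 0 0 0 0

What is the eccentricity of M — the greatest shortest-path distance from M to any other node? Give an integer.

Distances from M: A:2, B:1, C:4, D:3, E:5, F:2, G:3, H:1, I:1, J:1, K:2, L:1.
The largest is 5 (to E), so the eccentricity of M is 5.

5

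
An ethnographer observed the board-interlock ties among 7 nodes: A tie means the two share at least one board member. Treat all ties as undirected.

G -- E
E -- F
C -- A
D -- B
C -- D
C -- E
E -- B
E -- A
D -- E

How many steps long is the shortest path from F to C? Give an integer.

2

One shortest route is F – E – C, which uses 2 edges, and F and C are not directly tied, so nothing shorter exists. So d(F,C) = 2.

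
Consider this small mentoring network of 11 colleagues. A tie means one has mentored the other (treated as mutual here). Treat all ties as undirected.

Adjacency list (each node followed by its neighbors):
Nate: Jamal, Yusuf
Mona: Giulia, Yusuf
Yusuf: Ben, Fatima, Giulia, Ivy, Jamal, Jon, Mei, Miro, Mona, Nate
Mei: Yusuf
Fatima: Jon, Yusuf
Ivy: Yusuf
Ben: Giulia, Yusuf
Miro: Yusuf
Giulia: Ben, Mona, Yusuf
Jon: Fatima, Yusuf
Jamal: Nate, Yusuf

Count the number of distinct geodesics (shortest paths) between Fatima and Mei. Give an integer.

1

The shortest distance is 2, and the only length-2 path is Fatima–Yusuf–Mei. So there is exactly 1 shortest path.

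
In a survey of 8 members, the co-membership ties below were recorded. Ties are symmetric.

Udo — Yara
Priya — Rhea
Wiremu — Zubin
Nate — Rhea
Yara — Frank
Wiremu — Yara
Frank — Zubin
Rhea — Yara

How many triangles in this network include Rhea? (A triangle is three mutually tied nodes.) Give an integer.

0

Rhea's neighbors are Nate, Priya, and Yara, but none of them are tied to each other, so no triangle contains Rhea.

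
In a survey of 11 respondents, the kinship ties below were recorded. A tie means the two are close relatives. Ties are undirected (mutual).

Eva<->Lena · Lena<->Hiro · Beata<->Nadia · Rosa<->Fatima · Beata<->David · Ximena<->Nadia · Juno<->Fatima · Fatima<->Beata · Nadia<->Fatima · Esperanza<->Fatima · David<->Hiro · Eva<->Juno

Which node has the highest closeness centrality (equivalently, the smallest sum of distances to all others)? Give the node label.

Farness (sum of distances to all others) for each node — Beata:19, David:23, Esperanza:26, Eva:25, Fatima:17, Hiro:27, Juno:21, Lena:29, Nadia:21, Rosa:26, Ximena:30.
The smallest farness is 17, for Fatima, so Fatima has the highest closeness.

Fatima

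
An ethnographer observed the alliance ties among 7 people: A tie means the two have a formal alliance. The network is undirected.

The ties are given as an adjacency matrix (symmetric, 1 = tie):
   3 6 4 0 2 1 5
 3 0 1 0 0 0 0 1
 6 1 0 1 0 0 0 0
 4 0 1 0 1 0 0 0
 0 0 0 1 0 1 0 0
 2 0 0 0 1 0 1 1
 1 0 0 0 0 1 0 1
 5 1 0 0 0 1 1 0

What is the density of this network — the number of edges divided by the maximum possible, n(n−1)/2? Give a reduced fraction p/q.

There are 8 edges and 7 nodes, so the maximum possible is C(7,2) = 21.
Density = 8/21.

8/21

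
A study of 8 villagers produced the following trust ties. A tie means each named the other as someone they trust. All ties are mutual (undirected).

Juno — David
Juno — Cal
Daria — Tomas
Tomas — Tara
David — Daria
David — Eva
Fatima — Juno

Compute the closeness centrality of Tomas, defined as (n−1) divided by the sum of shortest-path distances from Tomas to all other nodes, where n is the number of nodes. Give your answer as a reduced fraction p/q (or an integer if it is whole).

Distances from Tomas: Cal:4, Daria:1, David:2, Eva:3, Fatima:4, Juno:3, Tara:1. Sum = 18.
n = 8, so closeness = 7/18.

7/18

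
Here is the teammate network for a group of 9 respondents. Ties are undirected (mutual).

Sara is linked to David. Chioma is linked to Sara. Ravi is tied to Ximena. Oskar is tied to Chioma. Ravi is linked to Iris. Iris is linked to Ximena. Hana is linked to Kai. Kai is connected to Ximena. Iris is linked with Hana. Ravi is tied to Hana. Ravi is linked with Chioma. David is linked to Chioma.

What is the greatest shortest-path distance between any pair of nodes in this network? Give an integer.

4

Eccentricity of each node (its greatest distance to any other): Chioma:3, David:4, Hana:3, Iris:3, Kai:4, Oskar:4, Ravi:2, Sara:4, Ximena:3.
The maximum eccentricity is 4, realized for instance by the pair Oskar–Kai via Oskar – Chioma – Ravi – Hana – Kai. So the diameter is 4.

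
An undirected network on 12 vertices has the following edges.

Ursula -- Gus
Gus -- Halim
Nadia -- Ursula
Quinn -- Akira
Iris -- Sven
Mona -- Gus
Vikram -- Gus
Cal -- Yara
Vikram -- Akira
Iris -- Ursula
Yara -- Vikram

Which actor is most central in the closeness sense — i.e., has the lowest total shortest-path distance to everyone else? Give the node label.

Gus

Farness (sum of distances to all others) for each node — Akira:31, Cal:41, Gus:21, Halim:31, Iris:33, Mona:31, Nadia:35, Quinn:41, Sven:43, Ursula:25, Vikram:23, Yara:31.
The smallest farness is 21, for Gus, so Gus has the highest closeness.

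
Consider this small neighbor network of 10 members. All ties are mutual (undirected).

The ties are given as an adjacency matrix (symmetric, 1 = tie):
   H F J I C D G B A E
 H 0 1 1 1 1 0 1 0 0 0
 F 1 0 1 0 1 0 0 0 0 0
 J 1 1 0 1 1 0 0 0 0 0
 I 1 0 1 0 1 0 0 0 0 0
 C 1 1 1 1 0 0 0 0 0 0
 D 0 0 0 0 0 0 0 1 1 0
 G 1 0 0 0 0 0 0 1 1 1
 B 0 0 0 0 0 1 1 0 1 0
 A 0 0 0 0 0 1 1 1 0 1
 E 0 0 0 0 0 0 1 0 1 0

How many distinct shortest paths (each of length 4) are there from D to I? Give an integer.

2

The shortest distance is 4. The length-4 paths are: D–A–G–H–I; D–B–G–H–I.
That gives 2 distinct shortest paths.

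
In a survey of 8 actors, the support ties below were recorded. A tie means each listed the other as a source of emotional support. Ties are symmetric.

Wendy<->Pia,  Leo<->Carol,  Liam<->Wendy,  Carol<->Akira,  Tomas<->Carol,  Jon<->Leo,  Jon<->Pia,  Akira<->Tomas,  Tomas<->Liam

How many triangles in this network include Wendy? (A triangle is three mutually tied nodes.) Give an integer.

0

Wendy's neighbors are Liam and Pia, but none of them are tied to each other, so no triangle contains Wendy.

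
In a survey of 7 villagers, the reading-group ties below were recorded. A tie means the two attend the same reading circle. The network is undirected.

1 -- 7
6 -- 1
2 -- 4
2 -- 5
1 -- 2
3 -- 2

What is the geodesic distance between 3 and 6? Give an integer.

3

One shortest route is 3 – 2 – 1 – 6, which uses 3 edges, and at distance 2 from 3 we only reach {1, 4, 5}, which does not include 6. So d(3,6) = 3.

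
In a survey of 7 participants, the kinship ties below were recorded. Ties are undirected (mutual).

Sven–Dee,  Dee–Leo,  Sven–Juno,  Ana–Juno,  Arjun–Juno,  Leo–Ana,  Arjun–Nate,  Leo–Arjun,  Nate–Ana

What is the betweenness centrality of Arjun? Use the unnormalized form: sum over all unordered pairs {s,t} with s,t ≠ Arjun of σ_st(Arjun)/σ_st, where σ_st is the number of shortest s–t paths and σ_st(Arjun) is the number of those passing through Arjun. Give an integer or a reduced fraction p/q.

Pairs whose geodesics pass through Arjun — Juno–Nate: 1/2; Juno–Leo: 1/2; Nate–Leo: 1/2; Nate–Dee: 1/2; Nate–Sven: 1/2.
All other pairs contribute 0.
Summing the contributions gives betweenness(Arjun) = 5/2.

5/2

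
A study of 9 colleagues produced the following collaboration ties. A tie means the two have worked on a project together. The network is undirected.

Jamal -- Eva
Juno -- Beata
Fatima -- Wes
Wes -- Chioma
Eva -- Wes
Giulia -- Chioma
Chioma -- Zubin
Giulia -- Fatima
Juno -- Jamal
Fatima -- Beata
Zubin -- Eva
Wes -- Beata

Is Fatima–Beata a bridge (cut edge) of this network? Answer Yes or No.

Even without that edge, Fatima still reaches Beata via Fatima – Wes – Beata, so the network stays connected. Not a bridge.

No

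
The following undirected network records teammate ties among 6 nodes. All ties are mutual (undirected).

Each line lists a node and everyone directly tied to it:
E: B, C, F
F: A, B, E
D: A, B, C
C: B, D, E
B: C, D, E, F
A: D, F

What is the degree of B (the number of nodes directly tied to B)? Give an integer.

B is directly tied to C, D, E, and F. That is 4 neighbors, so the degree of B is 4.

4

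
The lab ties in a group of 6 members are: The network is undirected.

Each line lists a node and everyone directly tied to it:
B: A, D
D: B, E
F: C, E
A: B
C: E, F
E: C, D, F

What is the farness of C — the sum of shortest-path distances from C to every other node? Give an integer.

Distances from C: A:4, B:3, D:2, E:1, F:1.
Sum = 4 + 3 + 2 + 1 + 1 = 11.

11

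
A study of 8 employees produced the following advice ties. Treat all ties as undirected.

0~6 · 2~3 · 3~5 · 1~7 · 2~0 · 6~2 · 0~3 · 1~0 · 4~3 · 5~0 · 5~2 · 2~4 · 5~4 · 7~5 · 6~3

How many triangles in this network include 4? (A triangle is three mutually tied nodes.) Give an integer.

3

4's neighbors: 2, 3, and 5.
Neighbor pairs that are themselves tied: 4–2–3; 4–2–5; 4–3–5. Each forms one triangle with 4, for 3 in total.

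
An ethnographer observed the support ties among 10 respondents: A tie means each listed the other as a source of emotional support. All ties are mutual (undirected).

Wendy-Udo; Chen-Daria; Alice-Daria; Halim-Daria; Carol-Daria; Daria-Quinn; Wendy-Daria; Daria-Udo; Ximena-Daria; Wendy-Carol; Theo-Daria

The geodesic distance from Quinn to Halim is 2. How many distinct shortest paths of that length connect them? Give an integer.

1

The shortest distance is 2, and the only length-2 path is Quinn–Daria–Halim. So there is exactly 1 shortest path.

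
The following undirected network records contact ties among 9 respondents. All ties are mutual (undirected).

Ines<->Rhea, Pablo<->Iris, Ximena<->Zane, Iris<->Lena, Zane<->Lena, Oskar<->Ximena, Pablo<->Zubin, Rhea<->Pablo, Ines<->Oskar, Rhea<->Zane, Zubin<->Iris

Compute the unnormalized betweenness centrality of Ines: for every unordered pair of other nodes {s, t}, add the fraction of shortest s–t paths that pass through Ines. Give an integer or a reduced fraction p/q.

Pairs whose geodesics pass through Ines — Iris–Oskar: 1/2; Zubin–Oskar: 1; Pablo–Oskar: 1; Rhea–Oskar: 1.
All other pairs contribute 0.
Summing the contributions gives betweenness(Ines) = 7/2.

7/2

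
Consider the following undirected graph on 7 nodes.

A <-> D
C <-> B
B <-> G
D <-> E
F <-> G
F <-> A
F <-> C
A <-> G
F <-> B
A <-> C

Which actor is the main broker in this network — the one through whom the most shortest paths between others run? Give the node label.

A

Unnormalized betweenness of each node: A:25/3, B:1/3, C:1, D:5, E:0, F:4/3, G:1.
A has the largest value, 25/3, making it the main broker — the node through which the most shortest paths run.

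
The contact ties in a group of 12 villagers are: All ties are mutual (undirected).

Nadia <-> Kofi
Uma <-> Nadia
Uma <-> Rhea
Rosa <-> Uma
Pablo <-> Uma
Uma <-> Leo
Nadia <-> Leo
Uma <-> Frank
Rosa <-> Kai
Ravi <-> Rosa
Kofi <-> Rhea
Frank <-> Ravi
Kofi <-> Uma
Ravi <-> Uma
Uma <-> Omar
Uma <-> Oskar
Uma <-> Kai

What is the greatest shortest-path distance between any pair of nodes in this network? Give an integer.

Eccentricity of each node (its greatest distance to any other): Frank:2, Kai:2, Kofi:2, Leo:2, Nadia:2, Omar:2, Oskar:2, Pablo:2, Ravi:2, Rhea:2, Rosa:2, Uma:1.
The maximum eccentricity is 2, realized for instance by the pair Pablo–Leo via Pablo – Uma – Leo. So the diameter is 2.

2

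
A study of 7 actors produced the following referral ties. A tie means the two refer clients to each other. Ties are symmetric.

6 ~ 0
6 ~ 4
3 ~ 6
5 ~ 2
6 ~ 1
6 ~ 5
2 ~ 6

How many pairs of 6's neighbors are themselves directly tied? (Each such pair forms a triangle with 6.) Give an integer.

1

6's neighbors: 0, 1, 2, 3, 4, and 5.
Neighbor pairs that are themselves tied: 6–2–5. Each forms one triangle with 6, for 1 in total.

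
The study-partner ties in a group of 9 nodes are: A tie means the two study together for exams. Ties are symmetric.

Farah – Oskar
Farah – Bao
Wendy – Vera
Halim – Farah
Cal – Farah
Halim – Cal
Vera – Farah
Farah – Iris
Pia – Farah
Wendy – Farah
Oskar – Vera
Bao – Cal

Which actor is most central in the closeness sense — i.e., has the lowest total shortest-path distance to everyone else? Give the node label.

Farah

Farness (sum of distances to all others) for each node — Bao:14, Cal:13, Farah:8, Halim:14, Iris:15, Oskar:14, Pia:15, Vera:13, Wendy:14.
The smallest farness is 8, for Farah, so Farah has the highest closeness.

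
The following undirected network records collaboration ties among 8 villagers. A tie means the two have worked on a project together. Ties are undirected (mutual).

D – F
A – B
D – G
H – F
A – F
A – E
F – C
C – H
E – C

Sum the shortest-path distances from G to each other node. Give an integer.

Distances from G: A:3, B:4, C:3, D:1, E:4, F:2, H:3.
Sum = 3 + 4 + 3 + 1 + 4 + 2 + 3 = 20.

20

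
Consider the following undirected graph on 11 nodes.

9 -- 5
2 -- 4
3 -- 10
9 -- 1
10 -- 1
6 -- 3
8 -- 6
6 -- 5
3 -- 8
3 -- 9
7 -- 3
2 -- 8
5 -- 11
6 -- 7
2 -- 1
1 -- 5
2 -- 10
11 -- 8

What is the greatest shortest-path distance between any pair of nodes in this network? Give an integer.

4

Eccentricity of each node (its greatest distance to any other): 1:3, 2:3, 3:3, 4:4, 5:3, 6:3, 7:4, 8:2, 9:3, 10:3, 11:3.
The maximum eccentricity is 4, realized for instance by the pair 4–7 via 4 – 2 – 8 – 6 – 7. So the diameter is 4.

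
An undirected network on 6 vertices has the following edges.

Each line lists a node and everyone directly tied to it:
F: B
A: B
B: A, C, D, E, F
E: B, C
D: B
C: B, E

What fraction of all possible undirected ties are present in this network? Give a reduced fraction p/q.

There are 6 edges and 6 nodes, so the maximum possible is C(6,2) = 15.
Density = 6/15 = 2/5.

2/5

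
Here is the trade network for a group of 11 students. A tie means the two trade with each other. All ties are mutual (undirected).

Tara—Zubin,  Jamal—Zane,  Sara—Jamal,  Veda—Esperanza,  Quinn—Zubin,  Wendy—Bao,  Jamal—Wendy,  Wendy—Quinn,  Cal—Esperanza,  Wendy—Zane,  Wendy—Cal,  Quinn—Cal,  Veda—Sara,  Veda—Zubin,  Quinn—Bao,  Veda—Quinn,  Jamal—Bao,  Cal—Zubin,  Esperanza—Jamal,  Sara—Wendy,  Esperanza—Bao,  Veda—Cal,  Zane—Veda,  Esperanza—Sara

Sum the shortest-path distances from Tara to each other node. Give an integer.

26

Distances from Tara: Bao:3, Cal:2, Esperanza:3, Jamal:4, Quinn:2, Sara:3, Veda:2, Wendy:3, Zane:3, Zubin:1.
Sum = 3 + 2 + 3 + 4 + 2 + 3 + 2 + 3 + 3 + 1 = 26.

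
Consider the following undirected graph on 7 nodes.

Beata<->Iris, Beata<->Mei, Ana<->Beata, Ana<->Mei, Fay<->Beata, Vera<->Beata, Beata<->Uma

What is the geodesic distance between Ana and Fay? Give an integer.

One shortest route is Ana – Beata – Fay, which uses 2 edges, and Ana and Fay are not directly tied, so nothing shorter exists. So d(Ana,Fay) = 2.

2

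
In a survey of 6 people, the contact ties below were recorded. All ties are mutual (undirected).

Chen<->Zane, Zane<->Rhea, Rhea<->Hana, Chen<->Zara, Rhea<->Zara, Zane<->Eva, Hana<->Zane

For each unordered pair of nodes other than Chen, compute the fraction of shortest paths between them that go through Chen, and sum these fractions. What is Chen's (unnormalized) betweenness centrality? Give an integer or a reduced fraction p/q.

1

Pairs whose geodesics pass through Chen — Eva–Zara: 1/2; Zara–Zane: 1/2.
All other pairs contribute 0.
Summing the contributions gives betweenness(Chen) = 1.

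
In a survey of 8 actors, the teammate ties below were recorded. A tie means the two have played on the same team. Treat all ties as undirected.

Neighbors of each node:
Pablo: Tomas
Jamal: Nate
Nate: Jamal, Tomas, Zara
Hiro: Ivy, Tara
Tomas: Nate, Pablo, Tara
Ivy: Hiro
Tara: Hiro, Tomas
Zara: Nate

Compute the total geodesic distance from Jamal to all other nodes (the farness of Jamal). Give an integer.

Distances from Jamal: Hiro:4, Ivy:5, Nate:1, Pablo:3, Tara:3, Tomas:2, Zara:2.
Sum = 4 + 5 + 1 + 3 + 3 + 2 + 2 = 20.

20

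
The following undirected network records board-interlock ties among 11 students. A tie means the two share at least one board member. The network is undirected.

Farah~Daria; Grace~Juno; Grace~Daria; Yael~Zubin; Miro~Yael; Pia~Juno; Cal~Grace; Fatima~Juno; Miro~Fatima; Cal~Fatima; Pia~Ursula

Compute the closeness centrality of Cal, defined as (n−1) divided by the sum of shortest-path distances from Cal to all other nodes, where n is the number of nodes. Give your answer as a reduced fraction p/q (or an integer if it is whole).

Distances from Cal: Daria:2, Farah:3, Fatima:1, Grace:1, Juno:2, Miro:2, Pia:3, Ursula:4, Yael:3, Zubin:4. Sum = 25.
n = 11, so closeness = 10/25 = 2/5.

2/5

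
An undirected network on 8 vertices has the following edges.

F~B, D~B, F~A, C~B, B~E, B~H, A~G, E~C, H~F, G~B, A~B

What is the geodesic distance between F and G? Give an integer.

2

One shortest route is F – B – G, which uses 2 edges, and F and G are not directly tied, so nothing shorter exists. So d(F,G) = 2.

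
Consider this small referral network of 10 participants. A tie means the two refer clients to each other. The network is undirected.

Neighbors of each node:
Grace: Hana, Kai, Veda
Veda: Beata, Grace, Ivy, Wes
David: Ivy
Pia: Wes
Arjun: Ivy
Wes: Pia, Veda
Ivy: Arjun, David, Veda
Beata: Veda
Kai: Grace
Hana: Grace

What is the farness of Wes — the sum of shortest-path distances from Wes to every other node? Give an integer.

20

Distances from Wes: Arjun:3, Beata:2, David:3, Grace:2, Hana:3, Ivy:2, Kai:3, Pia:1, Veda:1.
Sum = 3 + 2 + 3 + 2 + 3 + 2 + 3 + 1 + 1 = 20.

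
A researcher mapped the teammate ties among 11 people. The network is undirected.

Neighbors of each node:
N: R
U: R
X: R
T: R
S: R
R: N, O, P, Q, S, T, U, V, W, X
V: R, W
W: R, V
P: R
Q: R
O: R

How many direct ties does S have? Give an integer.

1

S is directly tied to R. That is 1 neighbor, so the degree of S is 1.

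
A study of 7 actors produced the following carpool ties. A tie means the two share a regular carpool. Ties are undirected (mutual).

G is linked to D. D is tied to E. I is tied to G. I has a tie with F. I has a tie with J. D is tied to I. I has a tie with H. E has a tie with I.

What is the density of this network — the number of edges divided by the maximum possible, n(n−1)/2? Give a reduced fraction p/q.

There are 8 edges and 7 nodes, so the maximum possible is C(7,2) = 21.
Density = 8/21.

8/21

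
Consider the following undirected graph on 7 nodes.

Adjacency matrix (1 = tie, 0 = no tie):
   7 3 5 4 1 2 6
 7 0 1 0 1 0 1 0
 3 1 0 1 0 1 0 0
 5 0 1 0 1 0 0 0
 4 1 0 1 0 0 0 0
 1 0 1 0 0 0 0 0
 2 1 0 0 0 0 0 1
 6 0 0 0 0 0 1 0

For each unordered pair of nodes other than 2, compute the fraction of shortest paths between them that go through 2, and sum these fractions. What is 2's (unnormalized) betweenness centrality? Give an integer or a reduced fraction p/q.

5

Pairs whose geodesics pass through 2 — 7–6: 1; 3–6: 1; 5–6: 2/2; 4–6: 1; 1–6: 1.
All other pairs contribute 0.
Summing the contributions gives betweenness(2) = 5.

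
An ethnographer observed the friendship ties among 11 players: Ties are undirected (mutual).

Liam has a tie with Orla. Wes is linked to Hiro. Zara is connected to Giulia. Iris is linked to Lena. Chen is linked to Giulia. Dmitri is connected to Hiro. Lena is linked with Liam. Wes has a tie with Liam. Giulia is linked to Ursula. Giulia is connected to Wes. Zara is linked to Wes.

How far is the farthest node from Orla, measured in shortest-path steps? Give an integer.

4

Distances from Orla: Chen:4, Dmitri:4, Giulia:3, Hiro:3, Iris:3, Lena:2, Liam:1, Ursula:4, Wes:2, Zara:3.
The largest is 4 (to Dmitri, Chen, and Ursula), so the eccentricity of Orla is 4.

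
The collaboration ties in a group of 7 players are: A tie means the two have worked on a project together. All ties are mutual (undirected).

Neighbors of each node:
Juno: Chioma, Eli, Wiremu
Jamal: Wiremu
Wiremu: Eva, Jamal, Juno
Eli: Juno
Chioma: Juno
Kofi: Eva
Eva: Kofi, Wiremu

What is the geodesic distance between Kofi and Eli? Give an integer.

One shortest route is Kofi – Eva – Wiremu – Juno – Eli, which uses 4 edges, and at distance 3 from Kofi we only reach {Jamal, Juno}, which does not include Eli. So d(Kofi,Eli) = 4.

4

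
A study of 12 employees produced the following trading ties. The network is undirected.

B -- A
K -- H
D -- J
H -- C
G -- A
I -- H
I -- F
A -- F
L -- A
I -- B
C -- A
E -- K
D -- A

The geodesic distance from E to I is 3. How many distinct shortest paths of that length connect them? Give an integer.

The shortest distance is 3, and the only length-3 path is E–K–H–I. So there is exactly 1 shortest path.

1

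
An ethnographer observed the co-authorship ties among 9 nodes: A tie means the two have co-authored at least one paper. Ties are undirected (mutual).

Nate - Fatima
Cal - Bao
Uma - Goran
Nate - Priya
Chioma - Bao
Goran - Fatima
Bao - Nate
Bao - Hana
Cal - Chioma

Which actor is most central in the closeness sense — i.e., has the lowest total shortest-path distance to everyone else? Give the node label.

Nate

Farness (sum of distances to all others) for each node — Bao:15, Cal:21, Chioma:21, Fatima:17, Goran:22, Hana:22, Nate:14, Priya:21, Uma:29.
The smallest farness is 14, for Nate, so Nate has the highest closeness.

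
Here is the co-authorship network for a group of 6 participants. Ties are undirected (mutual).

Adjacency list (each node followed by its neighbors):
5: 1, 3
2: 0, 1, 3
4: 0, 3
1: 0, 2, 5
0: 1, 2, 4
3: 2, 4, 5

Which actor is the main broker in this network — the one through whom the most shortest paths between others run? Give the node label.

Unnormalized betweenness of each node: 0:3/2, 1:3/2, 2:1, 3:2, 4:1/2, 5:1/2.
3 has the largest value, 2, making it the main broker — the node through which the most shortest paths run.

3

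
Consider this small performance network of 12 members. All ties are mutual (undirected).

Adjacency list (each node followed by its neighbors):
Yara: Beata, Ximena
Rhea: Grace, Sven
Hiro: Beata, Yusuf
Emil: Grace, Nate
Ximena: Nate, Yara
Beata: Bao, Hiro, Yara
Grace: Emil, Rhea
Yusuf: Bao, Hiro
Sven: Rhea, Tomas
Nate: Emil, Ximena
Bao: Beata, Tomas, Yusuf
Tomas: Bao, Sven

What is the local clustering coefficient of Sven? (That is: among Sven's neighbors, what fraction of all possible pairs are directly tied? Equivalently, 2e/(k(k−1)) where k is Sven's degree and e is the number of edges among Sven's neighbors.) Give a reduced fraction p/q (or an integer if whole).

Sven's neighbors: Rhea and Tomas (k = 2).
Possible neighbor pairs: C(2,2) = 1. Edges among them: none → e = 0.
Clustering(Sven) = 0/1.

0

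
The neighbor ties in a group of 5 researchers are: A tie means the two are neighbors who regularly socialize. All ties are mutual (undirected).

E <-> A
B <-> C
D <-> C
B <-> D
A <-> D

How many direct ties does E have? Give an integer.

E is directly tied to A. That is 1 neighbor, so the degree of E is 1.

1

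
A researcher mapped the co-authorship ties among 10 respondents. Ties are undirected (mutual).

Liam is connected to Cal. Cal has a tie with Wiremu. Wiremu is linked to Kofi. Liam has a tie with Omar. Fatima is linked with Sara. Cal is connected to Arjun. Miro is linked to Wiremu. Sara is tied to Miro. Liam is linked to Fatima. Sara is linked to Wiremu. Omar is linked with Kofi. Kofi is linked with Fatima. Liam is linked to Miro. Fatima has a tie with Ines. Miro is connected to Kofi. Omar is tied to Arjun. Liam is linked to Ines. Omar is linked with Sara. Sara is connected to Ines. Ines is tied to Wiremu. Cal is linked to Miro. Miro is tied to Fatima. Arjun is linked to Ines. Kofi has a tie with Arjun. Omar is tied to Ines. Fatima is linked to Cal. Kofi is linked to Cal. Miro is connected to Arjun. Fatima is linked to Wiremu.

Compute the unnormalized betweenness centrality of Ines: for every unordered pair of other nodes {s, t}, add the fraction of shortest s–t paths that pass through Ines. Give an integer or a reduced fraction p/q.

13/6

Pairs whose geodesics pass through Ines — Omar–Fatima: 1/4; Omar–Wiremu: 1/3; Fatima–Arjun: 1/4; Liam–Arjun: 1/4; Liam–Sara: 1/4; Liam–Wiremu: 1/4; Arjun–Sara: 1/3; Arjun–Wiremu: 1/4.
All other pairs contribute 0.
Summing the contributions gives betweenness(Ines) = 13/6.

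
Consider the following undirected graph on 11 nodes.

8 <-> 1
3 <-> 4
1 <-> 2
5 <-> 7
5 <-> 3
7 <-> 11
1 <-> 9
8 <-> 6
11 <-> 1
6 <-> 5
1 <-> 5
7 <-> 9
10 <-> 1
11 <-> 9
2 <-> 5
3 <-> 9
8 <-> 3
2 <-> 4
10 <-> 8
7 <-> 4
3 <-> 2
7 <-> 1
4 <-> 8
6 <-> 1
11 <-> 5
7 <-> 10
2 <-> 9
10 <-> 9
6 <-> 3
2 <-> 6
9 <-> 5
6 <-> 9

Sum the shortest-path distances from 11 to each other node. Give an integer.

16

Distances from 11: 1:1, 2:2, 3:2, 4:2, 5:1, 6:2, 7:1, 8:2, 9:1, 10:2.
Sum = 1 + 2 + 2 + 2 + 1 + 2 + 1 + 2 + 1 + 2 = 16.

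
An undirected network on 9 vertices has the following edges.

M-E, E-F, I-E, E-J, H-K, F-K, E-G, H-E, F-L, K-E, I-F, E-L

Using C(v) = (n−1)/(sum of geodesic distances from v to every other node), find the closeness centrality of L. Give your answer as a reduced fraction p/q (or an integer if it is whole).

Distances from L: E:1, F:1, G:2, H:2, I:2, J:2, K:2, M:2. Sum = 14.
n = 9, so closeness = 8/14 = 4/7.

4/7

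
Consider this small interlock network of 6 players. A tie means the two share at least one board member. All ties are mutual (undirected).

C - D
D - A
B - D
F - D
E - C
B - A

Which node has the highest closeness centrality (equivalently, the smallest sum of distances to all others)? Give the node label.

Farness (sum of distances to all others) for each node — A:9, B:9, C:8, D:6, E:12, F:10.
The smallest farness is 6, for D, so D has the highest closeness.

D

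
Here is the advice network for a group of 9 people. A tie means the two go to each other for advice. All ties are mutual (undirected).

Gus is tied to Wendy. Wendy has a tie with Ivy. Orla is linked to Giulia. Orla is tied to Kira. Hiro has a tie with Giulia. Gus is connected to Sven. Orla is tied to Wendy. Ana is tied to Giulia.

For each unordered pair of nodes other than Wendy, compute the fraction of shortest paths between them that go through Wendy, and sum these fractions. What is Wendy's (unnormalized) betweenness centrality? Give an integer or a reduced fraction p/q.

17

Pairs whose geodesics pass through Wendy — Orla–Sven: 1; Orla–Ivy: 1; Orla–Gus: 1; Hiro–Sven: 1; Hiro–Ivy: 1; Hiro–Gus: 1; Sven–Giulia: 1; Sven–Ana: 1; Sven–Ivy: 1; Sven–Kira: 1; Giulia–Ivy: 1; Giulia–Gus: 1; Ana–Ivy: 1; Ana–Gus: 1 … (+3 more pairs).
All other pairs contribute 0.
Summing the contributions gives betweenness(Wendy) = 17.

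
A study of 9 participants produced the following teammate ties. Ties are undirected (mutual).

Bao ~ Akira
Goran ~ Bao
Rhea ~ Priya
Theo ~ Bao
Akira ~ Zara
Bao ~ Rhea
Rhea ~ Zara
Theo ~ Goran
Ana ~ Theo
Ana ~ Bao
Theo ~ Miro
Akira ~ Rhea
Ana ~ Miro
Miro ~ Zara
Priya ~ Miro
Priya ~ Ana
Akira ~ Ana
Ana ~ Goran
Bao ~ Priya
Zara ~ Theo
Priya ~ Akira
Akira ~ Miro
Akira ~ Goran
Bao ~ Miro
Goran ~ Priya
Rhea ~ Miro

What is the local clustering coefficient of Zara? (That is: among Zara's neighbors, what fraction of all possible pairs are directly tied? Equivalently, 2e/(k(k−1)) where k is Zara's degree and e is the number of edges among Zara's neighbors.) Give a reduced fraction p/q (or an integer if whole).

2/3

Zara's neighbors: Akira, Miro, Rhea, and Theo (k = 4).
Possible neighbor pairs: C(4,2) = 6. Edges among them: Akira–Miro, Akira–Rhea, Miro–Rhea, Miro–Theo → e = 4.
Clustering(Zara) = 4/6 = 2/3.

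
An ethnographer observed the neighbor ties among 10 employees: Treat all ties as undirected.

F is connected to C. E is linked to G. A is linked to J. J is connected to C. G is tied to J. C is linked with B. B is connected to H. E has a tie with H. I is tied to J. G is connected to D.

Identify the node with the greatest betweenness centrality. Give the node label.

Unnormalized betweenness of each node: A:0, B:9/2, C:27/2, D:0, E:9/2, F:0, G:27/2, H:3, I:0, J:21.
J has the largest value, 21, making it the main broker — the node through which the most shortest paths run.

J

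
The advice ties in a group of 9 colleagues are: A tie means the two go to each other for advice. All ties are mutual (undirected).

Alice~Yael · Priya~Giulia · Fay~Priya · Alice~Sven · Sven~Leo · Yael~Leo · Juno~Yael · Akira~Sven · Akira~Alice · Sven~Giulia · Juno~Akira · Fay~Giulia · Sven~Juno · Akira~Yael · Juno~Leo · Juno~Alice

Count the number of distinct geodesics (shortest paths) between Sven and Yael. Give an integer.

The shortest distance is 2. The length-2 paths are: Sven–Juno–Yael; Sven–Akira–Yael; Sven–Leo–Yael; Sven–Alice–Yael.
That gives 4 distinct shortest paths.

4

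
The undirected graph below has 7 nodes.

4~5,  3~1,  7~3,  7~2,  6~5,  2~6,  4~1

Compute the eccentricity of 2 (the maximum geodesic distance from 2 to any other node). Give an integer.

Distances from 2: 1:3, 3:2, 4:3, 5:2, 6:1, 7:1.
The largest is 3 (to 1 and 4), so the eccentricity of 2 is 3.

3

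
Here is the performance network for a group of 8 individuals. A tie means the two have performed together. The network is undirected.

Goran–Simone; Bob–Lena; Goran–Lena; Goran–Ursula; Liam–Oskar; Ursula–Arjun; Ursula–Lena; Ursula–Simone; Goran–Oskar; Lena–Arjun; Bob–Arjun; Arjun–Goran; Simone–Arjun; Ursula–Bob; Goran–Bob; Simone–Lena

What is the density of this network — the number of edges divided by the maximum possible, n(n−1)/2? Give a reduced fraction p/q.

There are 16 edges and 8 nodes, so the maximum possible is C(8,2) = 28.
Density = 16/28 = 4/7.

4/7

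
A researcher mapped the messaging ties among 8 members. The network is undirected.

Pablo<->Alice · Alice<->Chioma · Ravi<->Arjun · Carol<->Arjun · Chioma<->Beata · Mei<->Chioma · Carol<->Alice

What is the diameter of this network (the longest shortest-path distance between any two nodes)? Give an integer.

Eccentricity of each node (its greatest distance to any other): Alice:3, Arjun:4, Beata:5, Carol:3, Chioma:4, Mei:5, Pablo:4, Ravi:5.
The maximum eccentricity is 5, realized for instance by the pair Beata–Ravi via Beata – Chioma – Alice – Carol – Arjun – Ravi. So the diameter is 5.

5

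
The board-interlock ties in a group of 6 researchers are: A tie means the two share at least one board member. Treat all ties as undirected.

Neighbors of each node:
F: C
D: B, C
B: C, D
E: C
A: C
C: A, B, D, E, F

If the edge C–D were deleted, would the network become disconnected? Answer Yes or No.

No

Even without that edge, C still reaches D via C – B – D, so the network stays connected. Not a bridge.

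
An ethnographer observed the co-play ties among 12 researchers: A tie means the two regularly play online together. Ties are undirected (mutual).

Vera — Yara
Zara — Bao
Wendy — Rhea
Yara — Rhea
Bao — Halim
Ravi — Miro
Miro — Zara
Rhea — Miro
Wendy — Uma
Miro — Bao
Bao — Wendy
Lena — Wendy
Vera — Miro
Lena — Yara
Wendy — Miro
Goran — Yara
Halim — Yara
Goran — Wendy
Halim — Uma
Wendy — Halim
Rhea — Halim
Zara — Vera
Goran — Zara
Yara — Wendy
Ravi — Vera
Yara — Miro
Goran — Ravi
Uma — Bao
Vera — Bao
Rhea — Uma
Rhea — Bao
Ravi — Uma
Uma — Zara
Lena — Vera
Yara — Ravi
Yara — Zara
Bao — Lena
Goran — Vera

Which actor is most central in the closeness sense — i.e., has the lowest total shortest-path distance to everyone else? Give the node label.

Farness (sum of distances to all others) for each node — Bao:14, Goran:17, Halim:17, Lena:18, Miro:15, Ravi:17, Rhea:16, Uma:16, Vera:15, Wendy:14, Yara:13, Zara:16.
The smallest farness is 13, for Yara, so Yara has the highest closeness.

Yara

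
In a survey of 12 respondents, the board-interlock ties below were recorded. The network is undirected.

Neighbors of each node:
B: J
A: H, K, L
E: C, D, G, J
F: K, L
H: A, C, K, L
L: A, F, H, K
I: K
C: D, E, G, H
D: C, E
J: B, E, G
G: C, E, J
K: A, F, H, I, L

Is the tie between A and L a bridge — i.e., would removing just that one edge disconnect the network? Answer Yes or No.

Even without that edge, A still reaches L via A – H – L, so the network stays connected. Not a bridge.

No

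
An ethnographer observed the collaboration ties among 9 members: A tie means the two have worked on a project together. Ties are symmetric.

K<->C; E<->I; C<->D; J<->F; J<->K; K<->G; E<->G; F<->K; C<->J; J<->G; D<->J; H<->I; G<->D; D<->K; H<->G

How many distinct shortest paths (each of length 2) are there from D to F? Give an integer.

2

The shortest distance is 2. The length-2 paths are: D–J–F; D–K–F.
That gives 2 distinct shortest paths.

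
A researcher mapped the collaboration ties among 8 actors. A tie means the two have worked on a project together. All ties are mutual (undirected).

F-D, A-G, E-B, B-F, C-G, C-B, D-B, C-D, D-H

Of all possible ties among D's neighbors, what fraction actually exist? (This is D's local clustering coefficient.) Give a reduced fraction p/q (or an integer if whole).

1/3

D's neighbors: B, C, F, and H (k = 4).
Possible neighbor pairs: C(4,2) = 6. Edges among them: B–C, B–F → e = 2.
Clustering(D) = 2/6 = 1/3.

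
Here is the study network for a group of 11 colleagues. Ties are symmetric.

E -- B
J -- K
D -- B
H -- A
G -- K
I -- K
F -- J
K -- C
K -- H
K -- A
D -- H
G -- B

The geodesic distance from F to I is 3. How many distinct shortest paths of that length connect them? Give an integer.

1

The shortest distance is 3, and the only length-3 path is F–J–K–I. So there is exactly 1 shortest path.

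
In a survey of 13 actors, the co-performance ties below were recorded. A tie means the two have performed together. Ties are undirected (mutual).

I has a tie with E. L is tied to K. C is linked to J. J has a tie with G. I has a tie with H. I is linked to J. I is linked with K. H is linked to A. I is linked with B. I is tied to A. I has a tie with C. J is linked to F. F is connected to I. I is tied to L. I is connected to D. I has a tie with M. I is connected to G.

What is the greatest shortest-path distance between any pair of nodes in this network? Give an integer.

2

Eccentricity of each node (its greatest distance to any other): A:2, B:2, C:2, D:2, E:2, F:2, G:2, H:2, I:1, J:2, K:2, L:2, M:2.
The maximum eccentricity is 2, realized for instance by the pair L–M via L – I – M. So the diameter is 2.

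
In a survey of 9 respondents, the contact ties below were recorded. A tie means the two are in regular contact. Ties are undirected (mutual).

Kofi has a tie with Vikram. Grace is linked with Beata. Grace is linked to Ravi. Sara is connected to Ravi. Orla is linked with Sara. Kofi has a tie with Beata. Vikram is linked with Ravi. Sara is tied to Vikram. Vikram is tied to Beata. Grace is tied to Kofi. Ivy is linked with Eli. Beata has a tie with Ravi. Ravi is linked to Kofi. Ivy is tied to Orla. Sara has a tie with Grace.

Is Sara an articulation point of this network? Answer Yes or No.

Yes

Removing Sara leaves {Beata, Grace, Kofi, Ravi, and Vikram} with no path to {Eli, Ivy, and Orla}, so the network splits into 2 components. Sara is a cut vertex.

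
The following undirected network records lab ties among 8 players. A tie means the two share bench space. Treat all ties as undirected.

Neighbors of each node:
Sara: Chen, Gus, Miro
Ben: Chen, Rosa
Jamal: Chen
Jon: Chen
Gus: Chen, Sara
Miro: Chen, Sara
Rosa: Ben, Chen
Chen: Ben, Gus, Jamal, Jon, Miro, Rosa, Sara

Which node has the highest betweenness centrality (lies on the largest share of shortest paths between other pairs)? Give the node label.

Unnormalized betweenness of each node: Ben:0, Chen:35/2, Gus:0, Jamal:0, Jon:0, Miro:0, Rosa:0, Sara:1/2.
Chen has the largest value, 35/2, making it the main broker — the node through which the most shortest paths run.

Chen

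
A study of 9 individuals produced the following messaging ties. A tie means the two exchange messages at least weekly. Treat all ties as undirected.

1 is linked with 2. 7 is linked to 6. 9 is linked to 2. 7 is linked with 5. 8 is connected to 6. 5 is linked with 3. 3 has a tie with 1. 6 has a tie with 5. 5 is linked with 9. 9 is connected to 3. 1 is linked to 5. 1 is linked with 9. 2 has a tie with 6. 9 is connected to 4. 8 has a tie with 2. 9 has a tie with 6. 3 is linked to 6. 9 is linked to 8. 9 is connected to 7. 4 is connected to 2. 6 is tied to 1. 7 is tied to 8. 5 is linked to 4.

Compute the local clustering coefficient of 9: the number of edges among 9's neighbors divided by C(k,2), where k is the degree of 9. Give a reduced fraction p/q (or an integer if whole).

15/28

9's neighbors: 1, 2, 3, 4, 5, 6, 7, and 8 (k = 8).
Possible neighbor pairs: C(8,2) = 28. Edges among them: 1–2, 1–3, 1–5, 1–6, 2–4, 2–6, 2–8, 3–5, 3–6, 4–5, 5–6, 5–7, 6–7, 6–8, 7–8 → e = 15.
Clustering(9) = 15/28.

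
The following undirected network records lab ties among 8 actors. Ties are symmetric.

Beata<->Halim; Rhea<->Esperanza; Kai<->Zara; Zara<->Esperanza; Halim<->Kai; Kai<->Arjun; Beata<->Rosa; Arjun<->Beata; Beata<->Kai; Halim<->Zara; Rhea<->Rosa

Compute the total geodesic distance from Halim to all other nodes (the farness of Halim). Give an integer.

12

Distances from Halim: Arjun:2, Beata:1, Esperanza:2, Kai:1, Rhea:3, Rosa:2, Zara:1.
Sum = 2 + 1 + 2 + 1 + 3 + 2 + 1 = 12.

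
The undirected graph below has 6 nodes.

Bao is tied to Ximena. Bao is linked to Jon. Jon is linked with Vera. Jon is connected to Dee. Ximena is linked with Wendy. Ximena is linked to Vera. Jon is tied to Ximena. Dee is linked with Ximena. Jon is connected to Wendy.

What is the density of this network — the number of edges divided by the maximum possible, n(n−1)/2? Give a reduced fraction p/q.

There are 9 edges and 6 nodes, so the maximum possible is C(6,2) = 15.
Density = 9/15 = 3/5.

3/5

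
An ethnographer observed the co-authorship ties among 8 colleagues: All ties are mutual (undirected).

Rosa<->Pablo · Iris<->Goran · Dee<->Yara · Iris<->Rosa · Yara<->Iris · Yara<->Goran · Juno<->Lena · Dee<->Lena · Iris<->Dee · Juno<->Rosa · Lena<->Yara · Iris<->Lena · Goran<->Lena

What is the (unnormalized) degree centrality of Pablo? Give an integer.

Pablo is directly tied to Rosa. That is 1 neighbor, so the degree of Pablo is 1.

1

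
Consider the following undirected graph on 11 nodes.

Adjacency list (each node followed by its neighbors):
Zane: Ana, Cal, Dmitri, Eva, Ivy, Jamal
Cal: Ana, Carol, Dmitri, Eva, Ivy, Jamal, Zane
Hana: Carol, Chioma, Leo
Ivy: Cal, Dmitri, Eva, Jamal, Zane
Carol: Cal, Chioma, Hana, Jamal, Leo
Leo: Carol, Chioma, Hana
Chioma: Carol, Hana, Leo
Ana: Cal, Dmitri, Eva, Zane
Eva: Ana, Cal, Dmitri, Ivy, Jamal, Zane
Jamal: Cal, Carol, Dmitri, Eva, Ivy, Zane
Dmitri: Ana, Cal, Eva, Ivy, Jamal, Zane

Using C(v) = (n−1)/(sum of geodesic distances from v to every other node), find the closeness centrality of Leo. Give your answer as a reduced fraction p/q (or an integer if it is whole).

5/11

Distances from Leo: Ana:3, Cal:2, Carol:1, Chioma:1, Dmitri:3, Eva:3, Hana:1, Ivy:3, Jamal:2, Zane:3. Sum = 22.
n = 11, so closeness = 10/22 = 5/11.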